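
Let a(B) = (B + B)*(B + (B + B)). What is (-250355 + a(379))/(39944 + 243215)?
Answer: 611491/283159 ≈ 2.1595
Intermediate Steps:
a(B) = 6*B² (a(B) = (2*B)*(B + 2*B) = (2*B)*(3*B) = 6*B²)
(-250355 + a(379))/(39944 + 243215) = (-250355 + 6*379²)/(39944 + 243215) = (-250355 + 6*143641)/283159 = (-250355 + 861846)*(1/283159) = 611491*(1/283159) = 611491/283159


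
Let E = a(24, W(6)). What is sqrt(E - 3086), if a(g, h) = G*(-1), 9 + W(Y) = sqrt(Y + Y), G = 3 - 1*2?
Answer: 21*I*sqrt(7) ≈ 55.561*I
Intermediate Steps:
G = 1 (G = 3 - 2 = 1)
W(Y) = -9 + sqrt(2)*sqrt(Y) (W(Y) = -9 + sqrt(Y + Y) = -9 + sqrt(2*Y) = -9 + sqrt(2)*sqrt(Y))
a(g, h) = -1 (a(g, h) = 1*(-1) = -1)
E = -1
sqrt(E - 3086) = sqrt(-1 - 3086) = sqrt(-3087) = 21*I*sqrt(7)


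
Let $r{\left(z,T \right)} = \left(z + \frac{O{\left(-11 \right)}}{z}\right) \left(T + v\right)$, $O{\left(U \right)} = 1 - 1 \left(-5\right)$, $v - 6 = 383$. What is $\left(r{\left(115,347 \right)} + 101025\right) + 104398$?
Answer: $\frac{1450507}{5} \approx 2.901 \cdot 10^{5}$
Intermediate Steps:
$v = 389$ ($v = 6 + 383 = 389$)
$O{\left(U \right)} = 6$ ($O{\left(U \right)} = 1 - -5 = 1 + 5 = 6$)
$r{\left(z,T \right)} = \left(389 + T\right) \left(z + \frac{6}{z}\right)$ ($r{\left(z,T \right)} = \left(z + \frac{6}{z}\right) \left(T + 389\right) = \left(z + \frac{6}{z}\right) \left(389 + T\right) = \left(389 + T\right) \left(z + \frac{6}{z}\right)$)
$\left(r{\left(115,347 \right)} + 101025\right) + 104398 = \left(\frac{2334 + 6 \cdot 347 + 115^{2} \left(389 + 347\right)}{115} + 101025\right) + 104398 = \left(\frac{2334 + 2082 + 13225 \cdot 736}{115} + 101025\right) + 104398 = \left(\frac{2334 + 2082 + 9733600}{115} + 101025\right) + 104398 = \left(\frac{1}{115} \cdot 9738016 + 101025\right) + 104398 = \left(\frac{423392}{5} + 101025\right) + 104398 = \frac{928517}{5} + 104398 = \frac{1450507}{5}$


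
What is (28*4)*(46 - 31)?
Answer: 1680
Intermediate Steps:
(28*4)*(46 - 31) = 112*15 = 1680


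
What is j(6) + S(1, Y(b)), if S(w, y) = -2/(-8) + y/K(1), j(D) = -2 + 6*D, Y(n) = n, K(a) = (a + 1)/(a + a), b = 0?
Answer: 137/4 ≈ 34.250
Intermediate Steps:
K(a) = (1 + a)/(2*a) (K(a) = (1 + a)/((2*a)) = (1 + a)*(1/(2*a)) = (1 + a)/(2*a))
S(w, y) = ¼ + y (S(w, y) = -2/(-8) + y/(((½)*(1 + 1)/1)) = -2*(-⅛) + y/(((½)*1*2)) = ¼ + y/1 = ¼ + y*1 = ¼ + y)
j(6) + S(1, Y(b)) = (-2 + 6*6) + (¼ + 0) = (-2 + 36) + ¼ = 34 + ¼ = 137/4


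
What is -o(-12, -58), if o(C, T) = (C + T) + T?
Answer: 128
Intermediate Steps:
o(C, T) = C + 2*T
-o(-12, -58) = -(-12 + 2*(-58)) = -(-12 - 116) = -1*(-128) = 128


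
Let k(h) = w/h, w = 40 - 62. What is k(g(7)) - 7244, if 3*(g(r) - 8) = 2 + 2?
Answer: -101449/14 ≈ -7246.4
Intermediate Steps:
g(r) = 28/3 (g(r) = 8 + (2 + 2)/3 = 8 + (1/3)*4 = 8 + 4/3 = 28/3)
w = -22
k(h) = -22/h
k(g(7)) - 7244 = -22/28/3 - 7244 = -22*3/28 - 7244 = -33/14 - 7244 = -101449/14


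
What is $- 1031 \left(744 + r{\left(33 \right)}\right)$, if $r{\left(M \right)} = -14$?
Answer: $-752630$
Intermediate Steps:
$- 1031 \left(744 + r{\left(33 \right)}\right) = - 1031 \left(744 - 14\right) = \left(-1031\right) 730 = -752630$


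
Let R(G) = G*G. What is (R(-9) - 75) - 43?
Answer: -37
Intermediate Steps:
R(G) = G²
(R(-9) - 75) - 43 = ((-9)² - 75) - 43 = (81 - 75) - 43 = 6 - 43 = -37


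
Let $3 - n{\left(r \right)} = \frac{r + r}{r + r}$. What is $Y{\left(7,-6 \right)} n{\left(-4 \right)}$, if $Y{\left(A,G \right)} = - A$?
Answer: $-14$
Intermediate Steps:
$n{\left(r \right)} = 2$ ($n{\left(r \right)} = 3 - \frac{r + r}{r + r} = 3 - \frac{2 r}{2 r} = 3 - 2 r \frac{1}{2 r} = 3 - 1 = 2$)
$Y{\left(7,-6 \right)} n{\left(-4 \right)} = \left(-1\right) 7 \cdot 2 = \left(-7\right) 2 = -14$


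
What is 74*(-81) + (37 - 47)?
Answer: -6004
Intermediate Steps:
74*(-81) + (37 - 47) = -5994 - 10 = -6004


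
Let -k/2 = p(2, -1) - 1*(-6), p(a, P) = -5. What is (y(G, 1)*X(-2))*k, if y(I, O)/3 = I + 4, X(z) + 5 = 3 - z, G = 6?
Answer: 0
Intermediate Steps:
X(z) = -2 - z (X(z) = -5 + (3 - z) = -2 - z)
k = -2 (k = -2*(-5 - 1*(-6)) = -2*(-5 + 6) = -2*1 = -2)
y(I, O) = 12 + 3*I (y(I, O) = 3*(I + 4) = 3*(4 + I) = 12 + 3*I)
(y(G, 1)*X(-2))*k = ((12 + 3*6)*(-2 - 1*(-2)))*(-2) = ((12 + 18)*(-2 + 2))*(-2) = (30*0)*(-2) = 0*(-2) = 0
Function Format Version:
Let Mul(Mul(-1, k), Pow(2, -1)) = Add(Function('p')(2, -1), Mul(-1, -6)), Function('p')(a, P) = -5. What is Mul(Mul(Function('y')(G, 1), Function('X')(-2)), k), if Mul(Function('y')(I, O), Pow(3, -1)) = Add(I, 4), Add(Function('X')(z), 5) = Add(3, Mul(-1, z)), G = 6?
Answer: 0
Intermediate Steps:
Function('X')(z) = Add(-2, Mul(-1, z)) (Function('X')(z) = Add(-5, Add(3, Mul(-1, z))) = Add(-2, Mul(-1, z)))
k = -2 (k = Mul(-2, Add(-5, Mul(-1, -6))) = Mul(-2, Add(-5, 6)) = Mul(-2, 1) = -2)
Function('y')(I, O) = Add(12, Mul(3, I)) (Function('y')(I, O) = Mul(3, Add(I, 4)) = Mul(3, Add(4, I)) = Add(12, Mul(3, I)))
Mul(Mul(Function('y')(G, 1), Function('X')(-2)), k) = Mul(Mul(Add(12, Mul(3, 6)), Add(-2, Mul(-1, -2))), -2) = Mul(Mul(Add(12, 18), Add(-2, 2)), -2) = Mul(Mul(30, 0), -2) = Mul(0, -2) = 0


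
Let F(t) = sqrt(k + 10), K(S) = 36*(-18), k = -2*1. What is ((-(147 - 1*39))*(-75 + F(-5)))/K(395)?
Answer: -25/2 + sqrt(2)/3 ≈ -12.029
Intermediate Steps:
k = -2
K(S) = -648
F(t) = 2*sqrt(2) (F(t) = sqrt(-2 + 10) = sqrt(8) = 2*sqrt(2))
((-(147 - 1*39))*(-75 + F(-5)))/K(395) = ((-(147 - 1*39))*(-75 + 2*sqrt(2)))/(-648) = ((-(147 - 39))*(-75 + 2*sqrt(2)))*(-1/648) = ((-1*108)*(-75 + 2*sqrt(2)))*(-1/648) = -108*(-75 + 2*sqrt(2))*(-1/648) = (8100 - 216*sqrt(2))*(-1/648) = -25/2 + sqrt(2)/3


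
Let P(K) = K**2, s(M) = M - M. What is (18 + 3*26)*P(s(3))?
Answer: 0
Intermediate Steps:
s(M) = 0
(18 + 3*26)*P(s(3)) = (18 + 3*26)*0**2 = (18 + 78)*0 = 96*0 = 0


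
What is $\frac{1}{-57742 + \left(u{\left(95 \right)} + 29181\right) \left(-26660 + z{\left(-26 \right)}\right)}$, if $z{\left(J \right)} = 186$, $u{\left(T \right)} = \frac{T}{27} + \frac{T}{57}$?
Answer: $- \frac{27}{20863785832} \approx -1.2941 \cdot 10^{-9}$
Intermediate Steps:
$u{\left(T \right)} = \frac{28 T}{513}$ ($u{\left(T \right)} = T \frac{1}{27} + T \frac{1}{57} = \frac{T}{27} + \frac{T}{57} = \frac{28 T}{513}$)
$\frac{1}{-57742 + \left(u{\left(95 \right)} + 29181\right) \left(-26660 + z{\left(-26 \right)}\right)} = \frac{1}{-57742 + \left(\frac{28}{513} \cdot 95 + 29181\right) \left(-26660 + 186\right)} = \frac{1}{-57742 + \left(\frac{140}{27} + 29181\right) \left(-26474\right)} = \frac{1}{-57742 + \frac{788027}{27} \left(-26474\right)} = \frac{1}{-57742 - \frac{20862226798}{27}} = \frac{1}{- \frac{20863785832}{27}} = - \frac{27}{20863785832}$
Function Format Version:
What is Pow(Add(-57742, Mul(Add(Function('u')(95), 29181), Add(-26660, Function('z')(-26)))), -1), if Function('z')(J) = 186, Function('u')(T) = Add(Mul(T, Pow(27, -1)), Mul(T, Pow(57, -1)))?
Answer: Rational(-27, 20863785832) ≈ -1.2941e-9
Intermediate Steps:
Function('u')(T) = Mul(Rational(28, 513), T) (Function('u')(T) = Add(Mul(T, Rational(1, 27)), Mul(T, Rational(1, 57))) = Add(Mul(Rational(1, 27), T), Mul(Rational(1, 57), T)) = Mul(Rational(28, 513), T))
Pow(Add(-57742, Mul(Add(Function('u')(95), 29181), Add(-26660, Function('z')(-26)))), -1) = Pow(Add(-57742, Mul(Add(Mul(Rational(28, 513), 95), 29181), Add(-26660, 186))), -1) = Pow(Add(-57742, Mul(Add(Rational(140, 27), 29181), -26474)), -1) = Pow(Add(-57742, Mul(Rational(788027, 27), -26474)), -1) = Pow(Add(-57742, Rational(-20862226798, 27)), -1) = Pow(Rational(-20863785832, 27), -1) = Rational(-27, 20863785832)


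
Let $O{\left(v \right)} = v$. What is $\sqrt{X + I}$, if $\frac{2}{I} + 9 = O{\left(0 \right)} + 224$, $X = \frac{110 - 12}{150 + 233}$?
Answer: $\frac{2 \sqrt{449521355}}{82345} \approx 0.51495$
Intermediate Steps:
$X = \frac{98}{383} \approx 0.25587$
$I = \frac{2}{215}$ ($I = \frac{2}{-9 + \left(0 + 224\right)} = \frac{2}{-9 + 224} = \frac{2}{215} \approx 0.0093023$)
$\sqrt{X + I} = \sqrt{\frac{98}{383} + \frac{2}{215}} = \sqrt{\frac{21836}{82345}} = \frac{2 \sqrt{449521355}}{82345}$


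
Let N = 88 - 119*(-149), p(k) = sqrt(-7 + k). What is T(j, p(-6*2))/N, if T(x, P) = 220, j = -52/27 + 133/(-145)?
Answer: 220/17819 ≈ 0.012346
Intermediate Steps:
j = -11131/3915 (j = -52*1/27 + 133*(-1/145) = -52/27 - 133/145 = -11131/3915 ≈ -2.8432)
N = 17819 (N = 88 + 17731 = 17819)
T(j, p(-6*2))/N = 220/17819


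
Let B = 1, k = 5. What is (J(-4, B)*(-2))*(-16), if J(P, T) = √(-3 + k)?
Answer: 32*√2 ≈ 45.255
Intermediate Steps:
J(P, T) = √2 (J(P, T) = √(-3 + 5) = √2)
(J(-4, B)*(-2))*(-16) = (√2*(-2))*(-16) = -2*√2*(-16) = 32*√2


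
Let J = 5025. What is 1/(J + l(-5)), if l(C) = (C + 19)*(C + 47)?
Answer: 1/5613 ≈ 0.00017816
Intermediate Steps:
l(C) = (19 + C)*(47 + C)
1/(J + l(-5)) = 1/(5025 + (893 + (-5)² + 66*(-5))) = 1/(5025 + (893 + 25 - 330)) = 1/(5025 + 588) = 1/5613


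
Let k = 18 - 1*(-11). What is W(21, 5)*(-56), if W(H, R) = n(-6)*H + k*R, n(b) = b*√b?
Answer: -8120 + 7056*I*√6 ≈ -8120.0 + 17284.0*I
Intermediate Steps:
n(b) = b^(3/2)
k = 29 (k = 18 + 11 = 29)
W(H, R) = 29*R - 6*I*H*√6 (W(H, R) = (-6)^(3/2)*H + 29*R = (-6*I*√6)*H + 29*R = -6*I*H*√6 + 29*R = 29*R - 6*I*H*√6)
W(21, 5)*(-56) = (29*5 - 6*I*21*√6)*(-56) = (145 - 126*I*√6)*(-56) = -8120 + 7056*I*√6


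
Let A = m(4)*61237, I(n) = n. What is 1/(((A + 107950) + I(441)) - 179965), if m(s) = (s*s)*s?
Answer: 1/3847594 ≈ 2.5990e-7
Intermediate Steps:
m(s) = s³ (m(s) = s²*s = s³)
A = 3919168 (A = 4³*61237 = 64*61237 = 3919168)
1/(((A + 107950) + I(441)) - 179965) = 1/(((3919168 + 107950) + 441) - 179965) = 1/((4027118 + 441) - 179965) = 1/(4027559 - 179965) = 1/3847594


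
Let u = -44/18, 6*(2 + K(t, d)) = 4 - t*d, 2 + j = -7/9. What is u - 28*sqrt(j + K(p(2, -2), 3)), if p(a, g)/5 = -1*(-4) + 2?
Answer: -22/9 - 56*I*sqrt(43)/3 ≈ -2.4444 - 122.41*I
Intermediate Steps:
p(a, g) = 30 (p(a, g) = 5*(-1*(-4) + 2) = 5*(4 + 2) = 5*6 = 30)
j = -25/9 (j = -2 - 7/9 = -25/9 ≈ -2.7778)
K(t, d) = -4/3 - d*t/6 (K(t, d) = -2 + (4 - t*d)/6 = -2 + (4 - d*t)/6 = -2 + (2/3 - d*t/6) = -4/3 - d*t/6)
u = -22/9 (u = -44*1/18 = -22/9 ≈ -2.4444)
u - 28*sqrt(j + K(p(2, -2), 3)) = -22/9 - 28*sqrt(-25/9 + (-4/3 - 1/6*3*30)) = -22/9 - 28*sqrt(-25/9 + (-4/3 - 15)) = -22/9 - 28*sqrt(-25/9 - 49/3) = -22/9 - 56*I*sqrt(43)/3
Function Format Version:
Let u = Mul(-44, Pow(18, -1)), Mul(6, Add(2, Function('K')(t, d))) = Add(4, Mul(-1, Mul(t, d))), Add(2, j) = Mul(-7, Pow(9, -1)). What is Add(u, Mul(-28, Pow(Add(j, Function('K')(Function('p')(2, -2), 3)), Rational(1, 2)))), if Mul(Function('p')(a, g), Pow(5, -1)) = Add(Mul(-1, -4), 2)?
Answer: Add(Rational(-22, 9), Mul(Rational(-56, 3), I, Pow(43, Rational(1, 2)))) ≈ Add(-2.4444, Mul(-122.41, I))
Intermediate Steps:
Function('p')(a, g) = 30 (Function('p')(a, g) = Mul(5, Add(Mul(-1, -4), 2)) = Mul(5, Add(4, 2)) = Mul(5, 6) = 30)
j = Rational(-25, 9) (j = Add(-2, Mul(-7, Pow(9, -1))) = Add(-2, Mul(-7, Rational(1, 9))) = Add(-2, Rational(-7, 9)) = Rational(-25, 9) ≈ -2.7778)
Function('K')(t, d) = Add(Rational(-4, 3), Mul(Rational(-1, 6), d, t)) (Function('K')(t, d) = Add(-2, Mul(Rational(1, 6), Add(4, Mul(-1, Mul(t, d))))) = Add(-2, Mul(Rational(1, 6), Add(4, Mul(-1, Mul(d, t))))) = Add(-2, Mul(Rational(1, 6), Add(4, Mul(-1, d, t)))) = Add(-2, Add(Rational(2, 3), Mul(Rational(-1, 6), d, t))) = Add(Rational(-4, 3), Mul(Rational(-1, 6), d, t)))
u = Rational(-22, 9) (u = Mul(-44, Rational(1, 18)) = Rational(-22, 9) ≈ -2.4444)
Add(u, Mul(-28, Pow(Add(j, Function('K')(Function('p')(2, -2), 3)), Rational(1, 2)))) = Add(Rational(-22, 9), Mul(-28, Pow(Add(Rational(-25, 9), Add(Rational(-4, 3), Mul(Rational(-1, 6), 3, 30))), Rational(1, 2)))) = Add(Rational(-22, 9), Mul(-28, Pow(Add(Rational(-25, 9), Add(Rational(-4, 3), -15)), Rational(1, 2)))) = Add(Rational(-22, 9), Mul(-28, Pow(Add(Rational(-25, 9), Rational(-49, 3)), Rational(1, 2)))) = Add(Rational(-22, 9), Mul(-28, Pow(Rational(-172, 9), Rational(1, 2)))) = Add(Rational(-22, 9), Mul(-28, Mul(Rational(2, 3), I, Pow(43, Rational(1, 2))))) = Add(Rational(-22, 9), Mul(Rational(-56, 3), I, Pow(43, Rational(1, 2))))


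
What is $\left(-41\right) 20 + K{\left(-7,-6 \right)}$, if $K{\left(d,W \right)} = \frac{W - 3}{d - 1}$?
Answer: $- \frac{6551}{8} \approx -818.88$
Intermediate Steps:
$K{\left(d,W \right)} = \frac{-3 + W}{-1 + d}$
$\left(-41\right) 20 + K{\left(-7,-6 \right)} = \left(-41\right) 20 + \frac{-3 - 6}{-1 - 7} = -820 + \frac{1}{-8} \left(-9\right) = -820 - - \frac{9}{8} = -820 + \frac{9}{8} = - \frac{6551}{8}$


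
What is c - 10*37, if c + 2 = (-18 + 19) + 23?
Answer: -348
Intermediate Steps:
c = 22 (c = -2 + ((-18 + 19) + 23) = -2 + (1 + 23) = -2 + 24 = 22)
c - 10*37 = 22 - 10*37 = 22 - 370 = -348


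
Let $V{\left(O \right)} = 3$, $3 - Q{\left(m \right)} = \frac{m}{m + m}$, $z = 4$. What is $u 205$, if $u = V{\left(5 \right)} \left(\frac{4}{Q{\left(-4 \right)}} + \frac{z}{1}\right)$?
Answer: $3444$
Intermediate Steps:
$Q{\left(m \right)} = \frac{5}{2}$ ($Q{\left(m \right)} = 3 - \frac{m}{m + m} = 3 - \frac{m}{2 m} = 3 - \frac{1}{2 m} m = 3 - \frac{1}{2} = \frac{5}{2}$)
$u = \frac{84}{5}$ ($u = 3 \left(\frac{4}{\frac{5}{2}} + \frac{4}{1}\right) = 3 \left(4 \cdot \frac{2}{5} + 4 \cdot 1\right) = 3 \left(\frac{8}{5} + 4\right) = 3 \cdot \frac{28}{5} = \frac{84}{5} \approx 16.8$)
$u 205 = \frac{84}{5} \cdot 205 = 3444$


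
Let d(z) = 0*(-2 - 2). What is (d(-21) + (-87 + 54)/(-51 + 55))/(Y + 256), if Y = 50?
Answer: -11/408 ≈ -0.026961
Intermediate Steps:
d(z) = 0 (d(z) = 0*(-4) = 0)
(d(-21) + (-87 + 54)/(-51 + 55))/(Y + 256) = (0 + (-87 + 54)/(-51 + 55))/(50 + 256) = (0 - 33/4)/306 = (0 - 33*1/4)*(1/306) = (0 - 33/4)*(1/306) = -33/4*1/306 = -11/408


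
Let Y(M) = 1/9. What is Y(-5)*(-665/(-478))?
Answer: 665/4302 ≈ 0.15458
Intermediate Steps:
Y(M) = ⅑ (Y(M) = 1*(⅑) = ⅑)
Y(-5)*(-665/(-478)) = (-665/(-478))/9 = (-665*(-1/478))/9 = (⅑)*(665/478) = 665/4302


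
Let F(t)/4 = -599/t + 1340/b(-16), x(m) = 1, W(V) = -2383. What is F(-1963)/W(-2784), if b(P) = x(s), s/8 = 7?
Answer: -10524076/4677829 ≈ -2.2498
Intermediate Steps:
s = 56 (s = 8*7 = 56)
b(P) = 1
F(t) = 5360 - 2396/t (F(t) = 4*(-599/t + 1340/1) = 4*(-599/t + 1340*1) = 4*(-599/t + 1340) = 4*(1340 - 599/t) = 5360 - 2396/t)
F(-1963)/W(-2784) = (5360 - 2396/(-1963))/(-2383) = (5360 - 2396*(-1/1963))*(-1/2383) = (5360 + 2396/1963)*(-1/2383) = (10524076/1963)*(-1/2383) = -10524076/4677829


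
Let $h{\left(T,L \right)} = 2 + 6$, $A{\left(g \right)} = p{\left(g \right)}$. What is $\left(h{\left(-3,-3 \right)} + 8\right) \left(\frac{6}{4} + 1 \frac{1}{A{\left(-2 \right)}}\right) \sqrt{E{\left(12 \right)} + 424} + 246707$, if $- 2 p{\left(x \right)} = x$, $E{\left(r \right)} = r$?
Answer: $246707 + 80 \sqrt{109} \approx 2.4754 \cdot 10^{5}$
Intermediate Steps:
$p{\left(x \right)} = - \frac{x}{2}$
$A{\left(g \right)} = - \frac{g}{2}$
$h{\left(T,L \right)} = 8$
$\left(h{\left(-3,-3 \right)} + 8\right) \left(\frac{6}{4} + 1 \frac{1}{A{\left(-2 \right)}}\right) \sqrt{E{\left(12 \right)} + 424} + 246707 = \left(8 + 8\right) \left(\frac{6}{4} + 1 \frac{1}{\left(- \frac{1}{2}\right) \left(-2\right)}\right) \sqrt{12 + 424} + 246707 = 16 \left(6 \cdot \frac{1}{4} + 1 \cdot 1^{-1}\right) \sqrt{436} + 246707 = 16 \left(\frac{3}{2} + 1 \cdot 1\right) 2 \sqrt{109} + 246707 = 16 \left(\frac{3}{2} + 1\right) 2 \sqrt{109} + 246707 = 16 \cdot \frac{5}{2} \cdot 2 \sqrt{109} + 246707 = 40 \cdot 2 \sqrt{109} + 246707 = 80 \sqrt{109} + 246707 = 246707 + 80 \sqrt{109}$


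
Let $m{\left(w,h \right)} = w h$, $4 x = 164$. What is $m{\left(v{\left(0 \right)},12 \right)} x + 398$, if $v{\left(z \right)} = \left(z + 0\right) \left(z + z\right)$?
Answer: $398$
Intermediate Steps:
$x = 41$ ($x = \frac{1}{4} \cdot 164 = 41$)
$v{\left(z \right)} = 2 z^{2}$ ($v{\left(z \right)} = z 2 z = 2 z^{2}$)
$m{\left(w,h \right)} = h w$
$m{\left(v{\left(0 \right)},12 \right)} x + 398 = 12 \cdot 2 \cdot 0^{2} \cdot 41 + 398 = 12 \cdot 2 \cdot 0 \cdot 41 + 398 = 12 \cdot 0 \cdot 41 + 398 = 0 \cdot 41 + 398 = 0 + 398 = 398$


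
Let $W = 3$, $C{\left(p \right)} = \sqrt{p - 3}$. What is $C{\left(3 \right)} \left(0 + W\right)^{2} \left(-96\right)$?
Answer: $0$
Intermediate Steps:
$C{\left(p \right)} = \sqrt{-3 + p}$
$C{\left(3 \right)} \left(0 + W\right)^{2} \left(-96\right) = \sqrt{-3 + 3} \left(0 + 3\right)^{2} \left(-96\right) = \sqrt{0} \cdot 3^{2} \left(-96\right) = 0 \cdot 9 \left(-96\right) = 0 \left(-96\right) = 0$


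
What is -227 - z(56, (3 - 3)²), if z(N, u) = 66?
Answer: -293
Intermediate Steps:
-227 - z(56, (3 - 3)²) = -227 - 1*66 = -227 - 66 = -293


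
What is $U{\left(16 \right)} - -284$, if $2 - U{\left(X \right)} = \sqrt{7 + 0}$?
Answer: $286 - \sqrt{7} \approx 283.35$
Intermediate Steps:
$U{\left(X \right)} = 2 - \sqrt{7}$ ($U{\left(X \right)} = 2 - \sqrt{7 + 0} = 2 - \sqrt{7}$)
$U{\left(16 \right)} - -284 = \left(2 - \sqrt{7}\right) - -284 = \left(2 - \sqrt{7}\right) + 284 = 286 - \sqrt{7}$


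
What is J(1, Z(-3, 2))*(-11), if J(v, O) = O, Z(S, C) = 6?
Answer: -66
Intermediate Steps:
J(1, Z(-3, 2))*(-11) = 6*(-11) = -66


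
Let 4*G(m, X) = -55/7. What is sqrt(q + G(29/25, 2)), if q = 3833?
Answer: sqrt(750883)/14 ≈ 61.895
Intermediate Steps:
G(m, X) = -55/28 (G(m, X) = (-55/7)/4 = (-55*1/7)/4 = (1/4)*(-55/7) = -55/28)
sqrt(q + G(29/25, 2)) = sqrt(3833 - 55/28) = sqrt(107269/28) = sqrt(750883)/14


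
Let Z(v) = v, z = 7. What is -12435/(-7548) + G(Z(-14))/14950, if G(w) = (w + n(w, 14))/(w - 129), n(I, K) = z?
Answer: 4430702931/2689415300 ≈ 1.6475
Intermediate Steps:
n(I, K) = 7
G(w) = (7 + w)/(-129 + w) (G(w) = (w + 7)/(w - 129) = (7 + w)/(-129 + w))
-12435/(-7548) + G(Z(-14))/14950 = -12435/(-7548) + ((7 - 14)/(-129 - 14))/14950 = -12435*(-1/7548) + (-7/(-143))*(1/14950) = 4145/2516 - 1/143*(-7)*(1/14950) = 4145/2516 + (7/143)*(1/14950) = 4145/2516 + 7/2137850 = 4430702931/2689415300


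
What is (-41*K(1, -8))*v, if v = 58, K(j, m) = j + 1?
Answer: -4756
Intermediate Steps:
K(j, m) = 1 + j
(-41*K(1, -8))*v = -41*(1 + 1)*58 = -41*2*58 = -82*58 = -4756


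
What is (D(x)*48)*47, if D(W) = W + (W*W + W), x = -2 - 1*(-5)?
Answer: 33840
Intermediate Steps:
x = 3 (x = -2 + 5 = 3)
D(W) = W² + 2*W (D(W) = W + (W² + W) = W + (W + W²) = W² + 2*W)
(D(x)*48)*47 = ((3*(2 + 3))*48)*47 = ((3*5)*48)*47 = (15*48)*47 = 720*47 = 33840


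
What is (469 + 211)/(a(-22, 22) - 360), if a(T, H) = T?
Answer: -340/191 ≈ -1.7801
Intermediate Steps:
(469 + 211)/(a(-22, 22) - 360) = (469 + 211)/(-22 - 360) = 680/(-382) = 680*(-1/382) = -340/191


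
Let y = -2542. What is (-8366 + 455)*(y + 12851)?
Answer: -81554499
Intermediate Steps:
(-8366 + 455)*(y + 12851) = (-8366 + 455)*(-2542 + 12851) = -7911*10309 = -81554499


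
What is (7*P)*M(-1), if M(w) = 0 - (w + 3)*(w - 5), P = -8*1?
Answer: -672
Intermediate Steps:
P = -8
M(w) = -(-5 + w)*(3 + w) (M(w) = 0 - (3 + w)*(-5 + w) = 0 - (-5 + w)*(3 + w) = -(-5 + w)*(3 + w))
(7*P)*M(-1) = (7*(-8))*(15 - 1*(-1)**2 + 2*(-1)) = -56*(15 - 1*1 - 2) = -56*(15 - 1 - 2) = -56*12 = -672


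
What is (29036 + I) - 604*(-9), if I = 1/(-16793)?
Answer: 578888295/16793 ≈ 34472.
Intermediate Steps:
I = -1/16793 ≈ -5.9549e-5
(29036 + I) - 604*(-9) = (29036 - 1/16793) - 604*(-9) = 487601547/16793 + 5436 = 578888295/16793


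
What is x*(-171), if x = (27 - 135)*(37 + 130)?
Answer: 3084156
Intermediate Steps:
x = -18036 (x = -108*167 = -18036)
x*(-171) = -18036*(-171) = 3084156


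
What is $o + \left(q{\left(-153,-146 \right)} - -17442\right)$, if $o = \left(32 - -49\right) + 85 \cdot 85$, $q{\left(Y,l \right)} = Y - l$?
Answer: $24741$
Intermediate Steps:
$o = 7306$ ($o = \left(32 + 49\right) + 7225 = 81 + 7225 = 7306$)
$o + \left(q{\left(-153,-146 \right)} - -17442\right) = 7306 - -17435 = 7306 + \left(\left(-153 + 146\right) + 17442\right) = 7306 + \left(-7 + 17442\right) = 7306 + 17435 = 24741$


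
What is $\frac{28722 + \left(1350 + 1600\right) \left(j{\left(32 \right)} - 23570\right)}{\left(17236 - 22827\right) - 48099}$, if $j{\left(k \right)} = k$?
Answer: $\frac{2669553}{2065} \approx 1292.8$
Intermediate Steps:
$\frac{28722 + \left(1350 + 1600\right) \left(j{\left(32 \right)} - 23570\right)}{\left(17236 - 22827\right) - 48099} = \frac{28722 + \left(1350 + 1600\right) \left(32 - 23570\right)}{\left(17236 - 22827\right) - 48099} = \frac{28722 + 2950 \left(-23538\right)}{-5591 - 48099} = \frac{28722 - 69437100}{-53690} = \left(-69408378\right) \left(- \frac{1}{53690}\right) = \frac{2669553}{2065}$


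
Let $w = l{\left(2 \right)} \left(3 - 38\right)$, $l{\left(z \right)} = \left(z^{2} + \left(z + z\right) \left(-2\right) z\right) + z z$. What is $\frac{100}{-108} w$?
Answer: $- \frac{7000}{27} \approx -259.26$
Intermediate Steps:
$l{\left(z \right)} = - 2 z^{2}$ ($l{\left(z \right)} = \left(z^{2} + 2 z \left(-2\right) z\right) + z^{2} = \left(z^{2} + - 4 z z\right) + z^{2} = \left(z^{2} - 4 z^{2}\right) + z^{2} = - 3 z^{2} + z^{2} = - 2 z^{2}$)
$w = 280$ ($w = - 2 \cdot 2^{2} \left(3 - 38\right) = \left(-2\right) 4 \left(-35\right) = \left(-8\right) \left(-35\right) = 280$)
$\frac{100}{-108} w = \frac{100}{-108} \cdot 280 = 100 \left(- \frac{1}{108}\right) 280 = \left(- \frac{25}{27}\right) 280 = - \frac{7000}{27}$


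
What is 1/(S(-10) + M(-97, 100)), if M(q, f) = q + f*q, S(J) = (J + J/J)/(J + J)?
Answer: -20/195931 ≈ -0.00010208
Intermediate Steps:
S(J) = (1 + J)/(2*J) (S(J) = (J + 1)/((2*J)) = (1 + J)*(1/(2*J)) = (1 + J)/(2*J))
1/(S(-10) + M(-97, 100)) = 1/((½)*(1 - 10)/(-10) - 97*(1 + 100)) = 1/((½)*(-⅒)*(-9) - 97*101) = 1/(9/20 - 9797) = 1/(-195931/20) = -20/195931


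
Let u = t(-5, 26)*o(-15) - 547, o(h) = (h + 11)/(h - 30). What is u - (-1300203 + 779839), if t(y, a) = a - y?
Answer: 23391889/45 ≈ 5.1982e+5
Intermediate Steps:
o(h) = (11 + h)/(-30 + h)
u = -24491/45 (u = (26 - 1*(-5))*((11 - 15)/(-30 - 15)) - 547 = (26 + 5)*(-4/(-45)) - 547 = 31*(-1/45*(-4)) - 547 = 31*(4/45) - 547 = 124/45 - 547 = -24491/45 ≈ -544.24)
u - (-1300203 + 779839) = -24491/45 - (-1300203 + 779839) = -24491/45 - 1*(-520364) = -24491/45 + 520364 = 23391889/45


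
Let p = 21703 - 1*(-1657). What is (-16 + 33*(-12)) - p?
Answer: -23772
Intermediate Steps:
p = 23360 (p = 21703 + 1657 = 23360)
(-16 + 33*(-12)) - p = (-16 + 33*(-12)) - 1*23360 = (-16 - 396) - 23360 = -412 - 23360 = -23772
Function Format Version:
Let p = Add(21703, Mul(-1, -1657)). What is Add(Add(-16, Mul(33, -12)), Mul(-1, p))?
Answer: -23772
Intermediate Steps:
p = 23360 (p = Add(21703, 1657) = 23360)
Add(Add(-16, Mul(33, -12)), Mul(-1, p)) = Add(Add(-16, Mul(33, -12)), Mul(-1, 23360)) = Add(Add(-16, -396), -23360) = Add(-412, -23360) = -23772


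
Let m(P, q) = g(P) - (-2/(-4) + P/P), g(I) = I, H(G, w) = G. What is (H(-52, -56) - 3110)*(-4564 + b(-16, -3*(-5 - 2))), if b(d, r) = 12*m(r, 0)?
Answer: 13691460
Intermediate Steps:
m(P, q) = -3/2 + P (m(P, q) = P - (-2/(-4) + P/P) = P - (-2*(-¼) + 1) = P - (½ + 1) = P - 1*3/2 = P - 3/2 = -3/2 + P)
b(d, r) = -18 + 12*r (b(d, r) = 12*(-3/2 + r) = -18 + 12*r)
(H(-52, -56) - 3110)*(-4564 + b(-16, -3*(-5 - 2))) = (-52 - 3110)*(-4564 + (-18 + 12*(-3*(-5 - 2)))) = -3162*(-4564 + (-18 + 12*(-3*(-7)))) = -3162*(-4564 + (-18 + 12*21)) = -3162*(-4564 + (-18 + 252)) = -3162*(-4564 + 234) = -3162*(-4330) = 13691460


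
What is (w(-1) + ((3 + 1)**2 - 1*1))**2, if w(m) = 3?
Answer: 324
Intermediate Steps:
(w(-1) + ((3 + 1)**2 - 1*1))**2 = (3 + ((3 + 1)**2 - 1*1))**2 = (3 + (4**2 - 1))**2 = (3 + (16 - 1))**2 = (3 + 15)**2 = 18**2 = 324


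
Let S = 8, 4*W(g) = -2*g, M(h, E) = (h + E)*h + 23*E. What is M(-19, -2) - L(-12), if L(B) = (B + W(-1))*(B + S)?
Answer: 307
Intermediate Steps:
M(h, E) = 23*E + h*(E + h) (M(h, E) = (E + h)*h + 23*E = h*(E + h) + 23*E = 23*E + h*(E + h))
W(g) = -g/2 (W(g) = (-2*g)/4 = -g/2)
L(B) = (½ + B)*(8 + B) (L(B) = (B - ½*(-1))*(B + 8) = (B + ½)*(8 + B) = (½ + B)*(8 + B))
M(-19, -2) - L(-12) = ((-19)² + 23*(-2) - 2*(-19)) - (4 + (-12)² + (17/2)*(-12)) = (361 - 46 + 38) - (4 + 144 - 102) = 353 - 1*46 = 353 - 46 = 307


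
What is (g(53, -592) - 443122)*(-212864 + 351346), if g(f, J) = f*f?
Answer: -60975424866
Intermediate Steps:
g(f, J) = f**2
(g(53, -592) - 443122)*(-212864 + 351346) = (53**2 - 443122)*(-212864 + 351346) = (2809 - 443122)*138482 = -440313*138482 = -60975424866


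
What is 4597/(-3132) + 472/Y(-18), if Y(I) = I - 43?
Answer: -1758721/191052 ≈ -9.2055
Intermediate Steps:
Y(I) = -43 + I
4597/(-3132) + 472/Y(-18) = 4597/(-3132) + 472/(-43 - 18) = 4597*(-1/3132) + 472/(-61) = -4597/3132 + 472*(-1/61) = -4597/3132 - 472/61 = -1758721/191052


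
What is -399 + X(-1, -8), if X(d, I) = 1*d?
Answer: -400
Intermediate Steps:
X(d, I) = d
-399 + X(-1, -8) = -399 - 1 = -400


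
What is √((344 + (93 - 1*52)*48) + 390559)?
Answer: √392871 ≈ 626.79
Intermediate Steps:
√((344 + (93 - 1*52)*48) + 390559) = √((344 + (93 - 52)*48) + 390559) = √((344 + 41*48) + 390559) = √((344 + 1968) + 390559) = √(2312 + 390559) = √392871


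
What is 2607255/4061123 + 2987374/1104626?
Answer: 7506067461316/2243011027499 ≈ 3.3464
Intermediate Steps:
2607255/4061123 + 2987374/1104626 = 2607255*(1/4061123) + 2987374*(1/1104626) = 2607255/4061123 + 1493687/552313 = 7506067461316/2243011027499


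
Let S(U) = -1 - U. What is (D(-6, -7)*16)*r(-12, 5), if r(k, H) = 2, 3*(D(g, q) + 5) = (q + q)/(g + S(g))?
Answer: -32/3 ≈ -10.667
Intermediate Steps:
D(g, q) = -5 - 2*q/3 (D(g, q) = -5 + ((q + q)/(g + (-1 - g)))/3 = -5 + ((2*q)/(-1))/3 = -5 + ((2*q)*(-1))/3 = -5 + (-2*q)/3 = -5 - 2*q/3)
(D(-6, -7)*16)*r(-12, 5) = ((-5 - ⅔*(-7))*16)*2 = ((-5 + 14/3)*16)*2 = -⅓*16*2 = -16/3*2 = -32/3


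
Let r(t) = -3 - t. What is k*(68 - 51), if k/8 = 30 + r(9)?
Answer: 2448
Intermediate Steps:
k = 144 (k = 8*(30 + (-3 - 1*9)) = 8*(30 + (-3 - 9)) = 8*(30 - 12) = 8*18 = 144)
k*(68 - 51) = 144*(68 - 51) = 144*17 = 2448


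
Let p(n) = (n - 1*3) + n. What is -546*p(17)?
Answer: -16926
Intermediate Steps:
p(n) = -3 + 2*n (p(n) = (n - 3) + n = (-3 + n) + n = -3 + 2*n)
-546*p(17) = -546*(-3 + 2*17) = -546*(-3 + 34) = -546*31 = -16926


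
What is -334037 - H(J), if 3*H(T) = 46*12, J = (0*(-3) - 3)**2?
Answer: -334221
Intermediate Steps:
J = 9 (J = (0 - 3)**2 = (-3)**2 = 9)
H(T) = 184 (H(T) = (46*12)/3 = (1/3)*552 = 184)
-334037 - H(J) = -334037 - 1*184 = -334037 - 184 = -334221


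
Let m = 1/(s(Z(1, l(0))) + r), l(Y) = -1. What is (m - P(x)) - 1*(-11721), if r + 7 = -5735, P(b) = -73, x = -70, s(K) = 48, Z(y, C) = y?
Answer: 67155035/5694 ≈ 11794.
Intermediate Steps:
r = -5742 (r = -7 - 5735 = -5742)
m = -1/5694 (m = 1/(48 - 5742) = 1/(-5694) = -1/5694 ≈ -0.00017562)
(m - P(x)) - 1*(-11721) = (-1/5694 - 1*(-73)) - 1*(-11721) = (-1/5694 + 73) + 11721 = 415661/5694 + 11721 = 67155035/5694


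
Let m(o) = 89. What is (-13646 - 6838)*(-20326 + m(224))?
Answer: 414534708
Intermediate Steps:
(-13646 - 6838)*(-20326 + m(224)) = (-13646 - 6838)*(-20326 + 89) = -20484*(-20237) = 414534708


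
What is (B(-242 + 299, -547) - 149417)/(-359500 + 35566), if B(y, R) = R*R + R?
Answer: -149245/323934 ≈ -0.46073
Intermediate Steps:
B(y, R) = R + R² (B(y, R) = R² + R = R + R²)
(B(-242 + 299, -547) - 149417)/(-359500 + 35566) = (-547*(1 - 547) - 149417)/(-359500 + 35566) = (-547*(-546) - 149417)/(-323934) = (298662 - 149417)*(-1/323934) = 149245*(-1/323934) = -149245/323934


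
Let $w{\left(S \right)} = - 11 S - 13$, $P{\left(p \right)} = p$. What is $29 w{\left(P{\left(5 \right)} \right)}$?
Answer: $-1972$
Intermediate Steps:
$w{\left(S \right)} = -13 - 11 S$
$29 w{\left(P{\left(5 \right)} \right)} = 29 \left(-13 - 55\right) = 29 \left(-68\right) = -1972$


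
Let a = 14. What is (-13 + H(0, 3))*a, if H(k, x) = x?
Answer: -140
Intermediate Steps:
(-13 + H(0, 3))*a = (-13 + 3)*14 = -10*14 = -140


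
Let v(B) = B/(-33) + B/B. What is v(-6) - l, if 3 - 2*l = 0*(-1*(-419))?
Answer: -7/22 ≈ -0.31818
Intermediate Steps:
v(B) = 1 - B/33 (v(B) = B*(-1/33) + 1 = -B/33 + 1 = 1 - B/33)
l = 3/2 (l = 3/2 - 0*(-1*(-419)) = 3/2 - 0*419 = 3/2 - ½*0 = 3/2 + 0 = 3/2 ≈ 1.5000)
v(-6) - l = (1 - 1/33*(-6)) - 1*3/2 = (1 + 2/11) - 3/2 = 13/11 - 3/2 = -7/22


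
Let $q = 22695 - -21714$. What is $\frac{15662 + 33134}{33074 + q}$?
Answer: $\frac{48796}{77483} \approx 0.62976$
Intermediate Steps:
$q = 44409$ ($q = 22695 + 21714 = 44409$)
$\frac{15662 + 33134}{33074 + q} = \frac{15662 + 33134}{33074 + 44409} = \frac{48796}{77483}$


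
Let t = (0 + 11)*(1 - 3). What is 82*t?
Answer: -1804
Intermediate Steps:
t = -22 (t = 11*(-2) = -22)
82*t = 82*(-22) = -1804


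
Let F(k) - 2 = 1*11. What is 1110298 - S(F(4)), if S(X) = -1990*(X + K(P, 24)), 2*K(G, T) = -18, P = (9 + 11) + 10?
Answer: 1118258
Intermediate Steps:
P = 30 (P = 20 + 10 = 30)
K(G, T) = -9 (K(G, T) = (1/2)*(-18) = -9)
F(k) = 13 (F(k) = 2 + 1*11 = 2 + 11 = 13)
S(X) = 17910 - 1990*X (S(X) = -1990*(X - 9) = -1990*(-9 + X) = 17910 - 1990*X)
1110298 - S(F(4)) = 1110298 - (17910 - 1990*13) = 1110298 - (17910 - 25870) = 1110298 - 1*(-7960) = 1110298 + 7960 = 1118258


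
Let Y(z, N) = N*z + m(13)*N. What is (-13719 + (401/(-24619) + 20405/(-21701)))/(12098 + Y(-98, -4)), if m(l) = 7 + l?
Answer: -7329981724557/6630128364790 ≈ -1.1056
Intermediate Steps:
Y(z, N) = 20*N + N*z (Y(z, N) = N*z + (7 + 13)*N = N*z + 20*N = 20*N + N*z)
(-13719 + (401/(-24619) + 20405/(-21701)))/(12098 + Y(-98, -4)) = (-13719 + (401/(-24619) + 20405/(-21701)))/(12098 - 4*(20 - 98)) = (-13719 + (401*(-1/24619) + 20405*(-1/21701)))/(12098 - 4*(-78)) = (-13719 + (-401/24619 - 20405/21701))/(12098 + 312) = (-13719 - 511052796/534256919)/12410 = -7329981724557/534256919*1/12410 = -7329981724557/6630128364790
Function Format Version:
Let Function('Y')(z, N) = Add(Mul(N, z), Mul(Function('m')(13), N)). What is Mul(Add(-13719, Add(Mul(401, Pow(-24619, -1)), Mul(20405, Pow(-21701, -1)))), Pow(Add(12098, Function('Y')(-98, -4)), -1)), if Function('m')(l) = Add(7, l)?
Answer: Rational(-7329981724557, 6630128364790) ≈ -1.1056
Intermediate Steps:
Function('Y')(z, N) = Add(Mul(20, N), Mul(N, z)) (Function('Y')(z, N) = Add(Mul(N, z), Mul(Add(7, 13), N)) = Add(Mul(N, z), Mul(20, N)) = Add(Mul(20, N), Mul(N, z)))
Mul(Add(-13719, Add(Mul(401, Pow(-24619, -1)), Mul(20405, Pow(-21701, -1)))), Pow(Add(12098, Function('Y')(-98, -4)), -1)) = Mul(Add(-13719, Add(Mul(401, Pow(-24619, -1)), Mul(20405, Pow(-21701, -1)))), Pow(Add(12098, Mul(-4, Add(20, -98))), -1)) = Mul(Add(-13719, Add(Mul(401, Rational(-1, 24619)), Mul(20405, Rational(-1, 21701)))), Pow(Add(12098, Mul(-4, -78)), -1)) = Mul(Add(-13719, Add(Rational(-401, 24619), Rational(-20405, 21701))), Pow(Add(12098, 312), -1)) = Mul(Add(-13719, Rational(-511052796, 534256919)), Pow(12410, -1)) = Mul(Rational(-7329981724557, 534256919), Rational(1, 12410)) = Rational(-7329981724557, 6630128364790)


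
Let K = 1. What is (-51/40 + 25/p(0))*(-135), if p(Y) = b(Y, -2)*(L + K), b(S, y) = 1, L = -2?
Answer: 28377/8 ≈ 3547.1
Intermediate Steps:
p(Y) = -1 (p(Y) = 1*(-2 + 1) = 1*(-1) = -1)
(-51/40 + 25/p(0))*(-135) = (-51/40 + 25/(-1))*(-135) = (-51*1/40 + 25*(-1))*(-135) = (-51/40 - 25)*(-135) = -1051/40*(-135) = 28377/8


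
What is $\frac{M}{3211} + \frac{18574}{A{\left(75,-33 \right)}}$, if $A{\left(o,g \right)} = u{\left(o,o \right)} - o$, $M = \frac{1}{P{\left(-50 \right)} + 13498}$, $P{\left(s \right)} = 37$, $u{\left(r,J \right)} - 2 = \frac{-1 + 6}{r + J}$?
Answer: $- \frac{24217274337511}{95135877265} \approx -254.55$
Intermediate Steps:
$u{\left(r,J \right)} = 2 + \frac{5}{J + r}$ ($u{\left(r,J \right)} = 2 + \frac{-1 + 6}{r + J} = 2 + \frac{5}{J + r}$)
$M = \frac{1}{13535}$ ($M = \frac{1}{37 + 13498} = \frac{1}{13535} \approx 7.3883 \cdot 10^{-5}$)
$A{\left(o,g \right)} = - o + \frac{5 + 4 o}{2 o}$ ($A{\left(o,g \right)} = \frac{5 + 2 o + 2 o}{o + o} - o = \frac{5 + 4 o}{2 o} - o = - o + \frac{5 + 4 o}{2 o}$)
$\frac{M}{3211} + \frac{18574}{A{\left(75,-33 \right)}} = \frac{1}{13535 \cdot 3211} + \frac{18574}{2 - 75 + \frac{5}{2 \cdot 75}} = \frac{1}{13535} \cdot \frac{1}{3211} + \frac{18574}{2 - 75 + \frac{5}{2} \cdot \frac{1}{75}} = \frac{1}{43460885} + \frac{18574}{2 - 75 + \frac{1}{30}} = \frac{1}{43460885} + \frac{18574}{- \frac{2189}{30}} = \frac{1}{43460885} + 18574 \left(- \frac{30}{2189}\right) = \frac{1}{43460885} - \frac{557220}{2189} = - \frac{24217274337511}{95135877265}$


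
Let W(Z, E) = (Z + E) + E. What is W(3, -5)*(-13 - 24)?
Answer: 259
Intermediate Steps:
W(Z, E) = Z + 2*E (W(Z, E) = (E + Z) + E = Z + 2*E)
W(3, -5)*(-13 - 24) = (3 + 2*(-5))*(-13 - 24) = (3 - 10)*(-37) = -7*(-37) = 259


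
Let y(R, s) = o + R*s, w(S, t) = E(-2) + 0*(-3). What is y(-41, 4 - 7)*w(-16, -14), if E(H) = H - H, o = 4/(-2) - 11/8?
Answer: 0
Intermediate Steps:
o = -27/8 (o = 4*(-½) - 11*⅛ = -2 - 11/8 = -27/8 ≈ -3.3750)
E(H) = 0
w(S, t) = 0 (w(S, t) = 0 + 0*(-3) = 0 + 0 = 0)
y(R, s) = -27/8 + R*s
y(-41, 4 - 7)*w(-16, -14) = (-27/8 - 41*(4 - 7))*0 = (-27/8 - 41*(-3))*0 = (-27/8 + 123)*0 = (957/8)*0 = 0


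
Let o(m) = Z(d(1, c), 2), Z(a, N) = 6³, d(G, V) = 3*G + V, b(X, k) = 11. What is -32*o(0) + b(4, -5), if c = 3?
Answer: -6901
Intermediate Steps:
d(G, V) = V + 3*G
Z(a, N) = 216
o(m) = 216
-32*o(0) + b(4, -5) = -32*216 + 11 = -6912 + 11 = -6901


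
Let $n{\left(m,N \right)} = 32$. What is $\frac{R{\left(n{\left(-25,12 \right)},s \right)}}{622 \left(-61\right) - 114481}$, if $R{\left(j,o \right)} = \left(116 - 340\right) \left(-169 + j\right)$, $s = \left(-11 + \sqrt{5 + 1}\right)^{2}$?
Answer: $- \frac{30688}{152423} \approx -0.20133$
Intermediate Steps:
$s = \left(-11 + \sqrt{6}\right)^{2} \approx 73.111$
$R{\left(j,o \right)} = 37856 - 224 j$ ($R{\left(j,o \right)} = - 224 \left(-169 + j\right) = 37856 - 224 j$)
$\frac{R{\left(n{\left(-25,12 \right)},s \right)}}{622 \left(-61\right) - 114481} = \frac{37856 - 7168}{622 \left(-61\right) - 114481} = \frac{37856 - 7168}{-37942 - 114481} = \frac{30688}{-152423} = 30688 \left(- \frac{1}{152423}\right) = - \frac{30688}{152423}$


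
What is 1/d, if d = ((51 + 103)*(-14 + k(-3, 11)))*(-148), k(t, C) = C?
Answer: 1/68376 ≈ 1.4625e-5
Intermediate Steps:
d = 68376 (d = ((51 + 103)*(-14 + 11))*(-148) = (154*(-3))*(-148) = -462*(-148) = 68376)
1/d = 1/68376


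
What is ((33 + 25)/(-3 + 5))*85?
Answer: 2465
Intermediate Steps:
((33 + 25)/(-3 + 5))*85 = (58/2)*85 = (58*(1/2))*85 = 29*85 = 2465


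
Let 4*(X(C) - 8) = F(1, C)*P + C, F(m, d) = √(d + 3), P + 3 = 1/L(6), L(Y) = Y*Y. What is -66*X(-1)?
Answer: -1023/2 + 1177*√2/24 ≈ -442.14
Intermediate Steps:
L(Y) = Y²
P = -107/36 (P = -3 + 1/(6²) = -3 + 1/36 = -107/36 ≈ -2.9722)
F(m, d) = √(3 + d)
X(C) = 8 - 107*√(3 + C)/144 + C/4 (X(C) = 8 + (√(3 + C)*(-107/36) + C)/4 = 8 + (-107*√(3 + C)/36 + C)/4 = 8 + (C - 107*√(3 + C)/36)/4 = 8 + (-107*√(3 + C)/144 + C/4) = 8 - 107*√(3 + C)/144 + C/4)
-66*X(-1) = -66*(8 - 107*√(3 - 1)/144 + (¼)*(-1)) = -66*(8 - 107*√2/144 - ¼) = -66*(31/4 - 107*√2/144) = -1023/2 + 1177*√2/24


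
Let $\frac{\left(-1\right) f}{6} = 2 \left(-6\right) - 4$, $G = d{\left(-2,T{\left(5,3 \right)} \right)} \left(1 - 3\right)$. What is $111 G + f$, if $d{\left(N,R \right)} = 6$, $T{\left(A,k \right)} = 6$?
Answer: $-1236$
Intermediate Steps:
$G = -12$ ($G = 6 \left(1 - 3\right) = 6 \left(-2\right) = -12$)
$f = 96$ ($f = - 6 \left(2 \left(-6\right) - 4\right) = - 6 \left(-12 - 4\right) = \left(-6\right) \left(-16\right) = 96$)
$111 G + f = 111 \left(-12\right) + 96 = -1332 + 96 = -1236$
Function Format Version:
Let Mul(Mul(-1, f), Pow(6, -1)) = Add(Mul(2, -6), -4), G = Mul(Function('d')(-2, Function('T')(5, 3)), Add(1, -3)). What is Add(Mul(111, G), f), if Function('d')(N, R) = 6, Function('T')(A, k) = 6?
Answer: -1236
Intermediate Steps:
G = -12 (G = Mul(6, Add(1, -3)) = Mul(6, -2) = -12)
f = 96 (f = Mul(-6, Add(Mul(2, -6), -4)) = Mul(-6, Add(-12, -4)) = Mul(-6, -16) = 96)
Add(Mul(111, G), f) = Add(Mul(111, -12), 96) = Add(-1332, 96) = -1236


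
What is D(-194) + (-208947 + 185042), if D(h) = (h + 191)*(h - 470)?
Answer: -21913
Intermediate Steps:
D(h) = (-470 + h)*(191 + h) (D(h) = (191 + h)*(-470 + h) = (-470 + h)*(191 + h))
D(-194) + (-208947 + 185042) = (-89770 + (-194)² - 279*(-194)) + (-208947 + 185042) = (-89770 + 37636 + 54126) - 23905 = 1992 - 23905 = -21913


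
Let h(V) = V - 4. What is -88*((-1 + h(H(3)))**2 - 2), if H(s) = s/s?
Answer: -1232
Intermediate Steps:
H(s) = 1
h(V) = -4 + V
-88*((-1 + h(H(3)))**2 - 2) = -88*((-1 + (-4 + 1))**2 - 2) = -88*((-1 - 3)**2 - 2) = -88*((-4)**2 - 2) = -88*(16 - 2) = -88*14 = -1232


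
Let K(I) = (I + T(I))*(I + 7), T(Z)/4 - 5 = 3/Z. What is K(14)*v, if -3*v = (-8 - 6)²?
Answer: -47824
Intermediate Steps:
T(Z) = 20 + 12/Z (T(Z) = 20 + 4*(3/Z) = 20 + 12/Z)
v = -196/3 (v = -(-8 - 6)²/3 = -⅓*(-14)² = -⅓*196 = -196/3 ≈ -65.333)
K(I) = (7 + I)*(20 + I + 12/I) (K(I) = (I + (20 + 12/I))*(I + 7) = (20 + I + 12/I)*(7 + I) = (7 + I)*(20 + I + 12/I))
K(14)*v = (152 + 14² + 27*14 + 84/14)*(-196/3) = (152 + 196 + 378 + 84*(1/14))*(-196/3) = (152 + 196 + 378 + 6)*(-196/3) = 732*(-196/3) = -47824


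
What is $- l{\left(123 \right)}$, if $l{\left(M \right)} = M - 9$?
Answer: $-114$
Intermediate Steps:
$l{\left(M \right)} = -9 + M$ ($l{\left(M \right)} = M - 9 = -9 + M$)
$- l{\left(123 \right)} = - (-9 + 123) = \left(-1\right) 114 = -114$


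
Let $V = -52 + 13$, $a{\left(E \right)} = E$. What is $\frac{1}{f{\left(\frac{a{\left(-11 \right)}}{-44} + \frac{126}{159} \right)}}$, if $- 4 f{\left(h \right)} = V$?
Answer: $\frac{4}{39} \approx 0.10256$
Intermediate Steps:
$V = -39$
$f{\left(h \right)} = \frac{39}{4}$ ($f{\left(h \right)} = \left(- \frac{1}{4}\right) \left(-39\right) = \frac{39}{4}$)
$\frac{1}{f{\left(\frac{a{\left(-11 \right)}}{-44} + \frac{126}{159} \right)}} = \frac{1}{\frac{39}{4}} = \frac{4}{39}$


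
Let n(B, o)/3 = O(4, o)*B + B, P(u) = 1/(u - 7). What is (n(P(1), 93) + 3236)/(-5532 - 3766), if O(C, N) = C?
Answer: -6467/18596 ≈ -0.34776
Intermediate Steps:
P(u) = 1/(-7 + u)
n(B, o) = 15*B (n(B, o) = 3*(4*B + B) = 3*(5*B) = 15*B)
(n(P(1), 93) + 3236)/(-5532 - 3766) = (15/(-7 + 1) + 3236)/(-5532 - 3766) = (15/(-6) + 3236)/(-9298) = (15*(-⅙) + 3236)*(-1/9298) = (-5/2 + 3236)*(-1/9298) = (6467/2)*(-1/9298) = -6467/18596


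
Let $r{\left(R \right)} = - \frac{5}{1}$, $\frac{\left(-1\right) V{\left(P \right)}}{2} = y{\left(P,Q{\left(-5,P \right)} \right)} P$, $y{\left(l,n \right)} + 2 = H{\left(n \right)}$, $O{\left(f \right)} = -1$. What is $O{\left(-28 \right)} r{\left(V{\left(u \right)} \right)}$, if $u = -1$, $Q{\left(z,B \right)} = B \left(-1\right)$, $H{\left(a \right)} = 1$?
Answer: $5$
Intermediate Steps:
$Q{\left(z,B \right)} = - B$
$y{\left(l,n \right)} = -1$ ($y{\left(l,n \right)} = -2 + 1 = -1$)
$V{\left(P \right)} = 2 P$ ($V{\left(P \right)} = - 2 \left(- P\right) = 2 P$)
$r{\left(R \right)} = -5$ ($r{\left(R \right)} = \left(-5\right) 1 = -5$)
$O{\left(-28 \right)} r{\left(V{\left(u \right)} \right)} = \left(-1\right) \left(-5\right) = 5$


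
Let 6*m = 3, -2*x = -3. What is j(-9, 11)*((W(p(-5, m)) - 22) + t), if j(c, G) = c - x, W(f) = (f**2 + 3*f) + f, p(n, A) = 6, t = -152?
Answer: 1197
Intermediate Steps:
x = 3/2 (x = -1/2*(-3) = 3/2 ≈ 1.5000)
m = 1/2 (m = (1/6)*3 = 1/2 ≈ 0.50000)
W(f) = f**2 + 4*f
j(c, G) = -3/2 + c (j(c, G) = c - 1*3/2 = c - 3/2 = -3/2 + c)
j(-9, 11)*((W(p(-5, m)) - 22) + t) = (-3/2 - 9)*((6*(4 + 6) - 22) - 152) = -21*((6*10 - 22) - 152)/2 = -21*((60 - 22) - 152)/2 = -21*(38 - 152)/2 = -21/2*(-114) = 1197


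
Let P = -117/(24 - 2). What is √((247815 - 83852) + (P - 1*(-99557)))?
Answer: 3*√14171234/22 ≈ 513.34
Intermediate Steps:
P = -117/22 ≈ -5.3182
√((247815 - 83852) + (P - 1*(-99557))) = √((247815 - 83852) + (-117/22 - 1*(-99557))) = √(163963 + (-117/22 + 99557)) = √(163963 + 2190137/22) = √(5797323/22) = 3*√14171234/22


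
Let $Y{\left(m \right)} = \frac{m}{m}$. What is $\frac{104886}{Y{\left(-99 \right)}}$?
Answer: $104886$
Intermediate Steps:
$Y{\left(m \right)} = 1$
$\frac{104886}{Y{\left(-99 \right)}} = \frac{104886}{1} = 104886 \cdot 1 = 104886$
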